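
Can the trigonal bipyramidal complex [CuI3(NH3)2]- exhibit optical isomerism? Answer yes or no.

no

The distinct arrangements are (3 in all): NH3 both equatorial; NH3 one axial, one equatorial; NH3 both axial.
Each arrangement has an internal mirror plane or centre of symmetry, so none is chiral.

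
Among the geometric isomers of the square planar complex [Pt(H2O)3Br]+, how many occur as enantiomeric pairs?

0

In a square planar complex each vertex has one trans partner and two cis neighbours.
Only one geometric arrangement is possible.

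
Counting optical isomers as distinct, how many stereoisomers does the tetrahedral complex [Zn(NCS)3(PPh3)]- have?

Only one geometric arrangement is possible.

1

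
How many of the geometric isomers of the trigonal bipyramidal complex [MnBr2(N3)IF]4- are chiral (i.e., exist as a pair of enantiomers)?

Exhaustive case analysis gives 7 geometric isomers.
Of these, 3 lack any improper symmetry element and so occur as enantiomeric pairs, giving 7 + 3 = 10 stereoisomers in total.

3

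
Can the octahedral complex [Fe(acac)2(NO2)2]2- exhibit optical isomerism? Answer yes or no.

yes

The six octahedral sites form three mutually perpendicular trans pairs.
Each acac is bidentate and must span two cis positions.
Systematic placement gives 2 geometric isomers: NO2 trans; NO2 cis (chiral).
One of these lacks any improper symmetry element and so occurs as an enantiomeric pair, giving 2 + 1 = 3 stereoisomers in total.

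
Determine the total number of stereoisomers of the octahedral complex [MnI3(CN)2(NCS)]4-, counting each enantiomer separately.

The six octahedral sites form three mutually perpendicular trans pairs.
There are 3 geometric isomers: I mer, CN trans; I fac, CN cis; I mer, CN cis.
Each arrangement has an internal mirror plane or centre of symmetry, so none is chiral.

3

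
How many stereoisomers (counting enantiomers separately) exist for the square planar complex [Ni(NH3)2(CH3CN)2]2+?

2

In a square planar complex each vertex has one trans partner and two cis neighbours.
Working through the distinct placements yields 2 geometric isomers: NH3 cis; NH3 trans.
Each arrangement has an internal mirror plane or centre of symmetry, so none is chiral.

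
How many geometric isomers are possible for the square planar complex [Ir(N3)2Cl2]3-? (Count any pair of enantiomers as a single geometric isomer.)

There are 2 geometric isomers: N3 cis; N3 trans.

2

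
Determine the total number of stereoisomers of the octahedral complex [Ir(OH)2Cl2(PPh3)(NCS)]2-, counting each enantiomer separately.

In an octahedral complex each vertex has one trans partner and four cis neighbours.
Working through the distinct placements yields 6 geometric isomers: OH cis, Cl trans; OH trans, Cl trans; OH cis, Cl cis (3 arrangements, 2 chiral); OH trans, Cl cis.
Of these, 2 lack any improper symmetry element and so occur as enantiomeric pairs, giving 6 + 2 = 8 stereoisomers in total.

8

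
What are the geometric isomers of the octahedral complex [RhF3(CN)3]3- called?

Systematic placement gives 2 geometric isomers: F mer; F fac.

fac and mer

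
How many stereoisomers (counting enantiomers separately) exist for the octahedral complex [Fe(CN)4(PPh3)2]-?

The six octahedral sites form three mutually perpendicular trans pairs.
Systematic placement gives 2 geometric isomers: PPh3 trans; PPh3 cis.
Each arrangement has an internal mirror plane or centre of symmetry, so none is chiral.

2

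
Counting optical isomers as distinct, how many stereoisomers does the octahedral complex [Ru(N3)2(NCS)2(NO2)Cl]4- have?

8

The six octahedral sites form three mutually perpendicular trans pairs.
Working through the distinct placements yields 6 geometric isomers: N3 cis, NCS cis (3 arrangements, 2 chiral); N3 cis, NCS trans; N3 trans, NCS cis; N3 trans, NCS trans.
Of these, 2 lack any improper symmetry element and so occur as enantiomeric pairs, giving 6 + 2 = 8 stereoisomers in total.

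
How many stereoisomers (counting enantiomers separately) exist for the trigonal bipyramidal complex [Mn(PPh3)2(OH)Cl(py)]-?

10

In a trigonal bipyramid the two axial positions differ from the three equatorial ones.
Exhaustive case analysis gives 7 geometric isomers.
Of these, 3 lack any improper symmetry element and so occur as enantiomeric pairs, giving 7 + 3 = 10 stereoisomers in total.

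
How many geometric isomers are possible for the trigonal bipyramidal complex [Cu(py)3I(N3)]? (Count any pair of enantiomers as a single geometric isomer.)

In a trigonal bipyramid the two axial positions differ from the three equatorial ones.
Working through the distinct placements yields 4 geometric isomers: I axial, N3 axial; I axial, N3 equatorial; I equatorial, N3 axial; I equatorial, N3 equatorial.

4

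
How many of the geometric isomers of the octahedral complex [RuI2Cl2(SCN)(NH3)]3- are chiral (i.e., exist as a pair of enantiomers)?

2

An octahedron has six vertices in three trans pairs; every non-trans pair is cis.
Working through the distinct placements yields 6 geometric isomers: I trans, Cl trans; I cis, Cl trans; I cis, Cl cis (3 arrangements, 2 chiral); I trans, Cl cis.
Of these, 2 lack any improper symmetry element and so occur as enantiomeric pairs, giving 6 + 2 = 8 stereoisomers in total.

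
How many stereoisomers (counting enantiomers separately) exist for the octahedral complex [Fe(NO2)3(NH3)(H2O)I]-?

The six octahedral sites form three mutually perpendicular trans pairs.
Systematic placement gives 4 geometric isomers: NO2 mer (3 arrangements); NO2 fac (chiral).
One of these lacks any improper symmetry element and so occurs as an enantiomeric pair, giving 4 + 1 = 5 stereoisomers in total.

5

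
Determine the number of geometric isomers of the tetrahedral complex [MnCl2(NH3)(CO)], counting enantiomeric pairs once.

1

In a tetrahedral complex all four positions are equivalent and every pair of ligands is adjacent — there is no cis/trans distinction.
Only one geometric arrangement is possible.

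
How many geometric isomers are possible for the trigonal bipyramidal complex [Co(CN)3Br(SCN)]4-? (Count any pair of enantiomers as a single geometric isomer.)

4

A trigonal bipyramid has two axial and three equatorial sites, which are chemically inequivalent.
Working through the distinct placements yields 4 geometric isomers: Br axial, SCN equatorial; Br axial, SCN axial; Br equatorial, SCN equatorial; Br equatorial, SCN axial.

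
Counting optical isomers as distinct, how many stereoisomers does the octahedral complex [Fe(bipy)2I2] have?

3

Each bipy is bidentate and must span two cis positions.
Working through the distinct placements yields 2 geometric isomers: I trans; I cis (chiral).
One of these lacks any improper symmetry element and so occurs as an enantiomeric pair, giving 2 + 1 = 3 stereoisomers in total.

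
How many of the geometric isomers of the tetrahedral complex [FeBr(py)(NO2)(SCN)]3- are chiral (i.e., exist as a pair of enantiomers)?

1

In a tetrahedral complex all four positions are equivalent and every pair of ligands is adjacent — there is no cis/trans distinction.
Only one geometric arrangement is possible; it has no improper symmetry element, so it exists as a pair of enantiomers (2 stereoisomers).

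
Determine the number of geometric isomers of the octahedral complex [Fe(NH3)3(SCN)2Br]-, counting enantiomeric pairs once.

3

An octahedron has six vertices in three trans pairs; every non-trans pair is cis.
The distinct arrangements are (3 in all): NH3 mer, SCN trans; NH3 fac, SCN cis; NH3 mer, SCN cis.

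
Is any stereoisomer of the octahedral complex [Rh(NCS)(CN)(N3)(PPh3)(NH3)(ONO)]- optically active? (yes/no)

An octahedron has six vertices in three trans pairs; every non-trans pair is cis.
Exhaustive case analysis gives 15 geometric isomers.
Of these, 15 lack any improper symmetry element and so occur as enantiomeric pairs, giving 15 + 15 = 30 stereoisomers in total.

yes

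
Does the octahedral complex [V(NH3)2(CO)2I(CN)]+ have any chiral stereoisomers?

There are 6 geometric isomers: NH3 trans, CO cis; NH3 cis, CO cis (3 arrangements, 2 chiral); NH3 trans, CO trans; NH3 cis, CO trans.
Of these, 2 lack any improper symmetry element and so occur as enantiomeric pairs, giving 6 + 2 = 8 stereoisomers in total.

yes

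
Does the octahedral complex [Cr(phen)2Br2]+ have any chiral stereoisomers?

An octahedron has six vertices in three trans pairs; every non-trans pair is cis.
Each phen is bidentate and must span two cis positions.
Working through the distinct placements yields 2 geometric isomers: Br trans; Br cis (chiral).
One of these lacks any improper symmetry element and so occurs as an enantiomeric pair, giving 2 + 1 = 3 stereoisomers in total.

yes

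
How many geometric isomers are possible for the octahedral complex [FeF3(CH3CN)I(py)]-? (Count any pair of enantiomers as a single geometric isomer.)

The distinct arrangements are (4 in all): F mer (3 arrangements); F fac (chiral).

4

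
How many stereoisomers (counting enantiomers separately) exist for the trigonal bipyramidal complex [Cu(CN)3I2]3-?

3

Systematic placement gives 3 geometric isomers: I both equatorial; I one axial, one equatorial; I both axial.
Each arrangement has an internal mirror plane or centre of symmetry, so none is chiral.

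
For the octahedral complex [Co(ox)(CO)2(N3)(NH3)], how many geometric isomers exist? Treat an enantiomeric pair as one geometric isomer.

An octahedron has six vertices in three trans pairs; every non-trans pair is cis.
Each ox is bidentate and must span two cis positions.
Working through the distinct placements yields 4 geometric isomers: CO trans; CO cis (3 arrangements, 2 chiral).

4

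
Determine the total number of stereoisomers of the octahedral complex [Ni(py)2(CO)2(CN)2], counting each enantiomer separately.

6

There are 5 geometric isomers: py trans, CO trans, CN trans; py cis, CO cis, CN trans; py trans, CO cis, CN cis; py cis, CO cis, CN cis (chiral); py cis, CO trans, CN cis.
One of these lacks any improper symmetry element and so occurs as an enantiomeric pair, giving 5 + 1 = 6 stereoisomers in total.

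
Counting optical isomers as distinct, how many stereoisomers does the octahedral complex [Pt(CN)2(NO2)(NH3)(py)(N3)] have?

In an octahedral complex each vertex has one trans partner and four cis neighbours.
Placing the ligands in turn and identifying arrangements related by rotation or reflection leaves 9 distinct geometric isomers.
Of these, 6 lack any improper symmetry element and so occur as enantiomeric pairs, giving 9 + 6 = 15 stereoisomers in total.

15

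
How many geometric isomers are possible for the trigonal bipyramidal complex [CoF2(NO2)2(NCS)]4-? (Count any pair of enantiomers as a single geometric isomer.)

5

A trigonal bipyramid has two axial and three equatorial sites, which are chemically inequivalent.
Exhaustive case analysis gives 5 geometric isomers.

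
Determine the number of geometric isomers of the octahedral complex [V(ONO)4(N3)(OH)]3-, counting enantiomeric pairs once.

In an octahedral complex each vertex has one trans partner and four cis neighbours.
There are 2 geometric isomers: N3 and OH mutually trans; N3 and OH mutually cis.

2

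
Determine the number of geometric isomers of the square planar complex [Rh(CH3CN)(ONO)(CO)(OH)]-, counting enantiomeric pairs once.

3

A square has two trans pairs of vertices; adjacent vertices are cis.
Systematic placement gives 3 geometric isomers: (CH3CN/OH trans, CO/ONO trans); (CH3CN/ONO trans, CO/OH trans); (CH3CN/CO trans, OH/ONO trans).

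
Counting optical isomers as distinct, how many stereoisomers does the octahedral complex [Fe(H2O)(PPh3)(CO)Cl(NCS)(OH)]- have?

In an octahedral complex each vertex has one trans partner and four cis neighbours.
Systematic enumeration (placing each ligand type in turn and discarding arrangements equivalent by rotation or reflection) gives 15 geometric isomers.
Of these, 15 lack any improper symmetry element and so occur as enantiomeric pairs, giving 15 + 15 = 30 stereoisomers in total.

30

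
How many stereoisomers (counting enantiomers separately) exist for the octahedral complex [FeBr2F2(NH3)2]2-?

The distinct arrangements are (5 in all): Br trans, F trans, NH3 trans; Br trans, F cis, NH3 cis; Br cis, F cis, NH3 trans; Br cis, F cis, NH3 cis (chiral); Br cis, F trans, NH3 cis.
One of these lacks any improper symmetry element and so occurs as an enantiomeric pair, giving 5 + 1 = 6 stereoisomers in total.

6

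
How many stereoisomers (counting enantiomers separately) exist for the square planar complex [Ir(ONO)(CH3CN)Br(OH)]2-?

A square has two trans pairs of vertices; adjacent vertices are cis.
Systematic placement gives 3 geometric isomers: (Br/OH trans, CH3CN/ONO trans); (Br/ONO trans, CH3CN/OH trans); (Br/CH3CN trans, OH/ONO trans).
Each arrangement has an internal mirror plane or centre of symmetry, so none is chiral.

3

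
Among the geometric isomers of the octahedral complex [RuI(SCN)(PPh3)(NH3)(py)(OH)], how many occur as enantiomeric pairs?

Placing the ligands in turn and identifying arrangements related by rotation or reflection leaves 15 distinct geometric isomers.
Of these, 15 lack any improper symmetry element and so occur as enantiomeric pairs, giving 15 + 15 = 30 stereoisomers in total.

15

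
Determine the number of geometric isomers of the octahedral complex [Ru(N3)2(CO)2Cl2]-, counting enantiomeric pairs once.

5

The distinct arrangements are (5 in all): N3 trans, CO trans, Cl trans; N3 cis, CO trans, Cl cis; N3 trans, CO cis, Cl cis; N3 cis, CO cis, Cl cis (chiral); N3 cis, CO cis, Cl trans.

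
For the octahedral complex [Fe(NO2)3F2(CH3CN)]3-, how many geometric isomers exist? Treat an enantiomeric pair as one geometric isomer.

In an octahedral complex each vertex has one trans partner and four cis neighbours.
There are 3 geometric isomers: NO2 mer, F cis; NO2 mer, F trans; NO2 fac, F cis.

3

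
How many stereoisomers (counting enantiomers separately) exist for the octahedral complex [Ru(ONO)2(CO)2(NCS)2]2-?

6

An octahedron has six vertices in three trans pairs; every non-trans pair is cis.
There are 5 geometric isomers: ONO trans, CO trans, NCS trans; ONO cis, CO trans, NCS cis; ONO trans, CO cis, NCS cis; ONO cis, CO cis, NCS cis (chiral); ONO cis, CO cis, NCS trans.
One of these lacks any improper symmetry element and so occurs as an enantiomeric pair, giving 5 + 1 = 6 stereoisomers in total.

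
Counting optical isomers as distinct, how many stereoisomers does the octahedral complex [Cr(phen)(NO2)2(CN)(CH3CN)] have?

Each phen is bidentate and must span two cis positions.
The distinct arrangements are (4 in all): NO2 cis (3 arrangements, 2 chiral); NO2 trans.
Of these, 2 lack any improper symmetry element and so occur as enantiomeric pairs, giving 4 + 2 = 6 stereoisomers in total.

6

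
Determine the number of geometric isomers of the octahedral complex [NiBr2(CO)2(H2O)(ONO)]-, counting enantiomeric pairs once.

6

An octahedron has six vertices in three trans pairs; every non-trans pair is cis.
Systematic placement gives 6 geometric isomers: Br trans, CO trans; Br trans, CO cis; Br cis, CO cis (3 arrangements, 2 chiral); Br cis, CO trans.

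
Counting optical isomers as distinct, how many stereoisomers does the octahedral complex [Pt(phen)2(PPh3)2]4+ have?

3

An octahedron has six vertices in three trans pairs; every non-trans pair is cis.
Each phen is bidentate and must span two cis positions.
Systematic placement gives 2 geometric isomers: PPh3 trans; PPh3 cis (chiral).
One of these lacks any improper symmetry element and so occurs as an enantiomeric pair, giving 2 + 1 = 3 stereoisomers in total.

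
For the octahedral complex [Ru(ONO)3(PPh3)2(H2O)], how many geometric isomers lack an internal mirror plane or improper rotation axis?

0

An octahedron has six vertices in three trans pairs; every non-trans pair is cis.
The distinct arrangements are (3 in all): ONO mer, PPh3 trans; ONO fac, PPh3 cis; ONO mer, PPh3 cis.
Each arrangement has an internal mirror plane or centre of symmetry, so none is chiral.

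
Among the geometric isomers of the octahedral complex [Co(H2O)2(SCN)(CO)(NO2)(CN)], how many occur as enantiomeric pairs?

In an octahedral complex each vertex has one trans partner and four cis neighbours.
Exhaustive case analysis gives 9 geometric isomers.
Of these, 6 lack any improper symmetry element and so occur as enantiomeric pairs, giving 9 + 6 = 15 stereoisomers in total.

6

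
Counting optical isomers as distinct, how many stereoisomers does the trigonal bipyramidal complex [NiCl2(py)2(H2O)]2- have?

In a trigonal bipyramid the two axial positions differ from the three equatorial ones.
Exhaustive case analysis gives 5 geometric isomers.
One of these lacks any improper symmetry element and so occurs as an enantiomeric pair, giving 5 + 1 = 6 stereoisomers in total.

6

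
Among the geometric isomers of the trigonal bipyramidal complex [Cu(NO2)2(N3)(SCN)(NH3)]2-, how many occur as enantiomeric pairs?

In a trigonal bipyramid the two axial positions differ from the three equatorial ones.
Exhaustive case analysis gives 7 geometric isomers.
Of these, 3 lack any improper symmetry element and so occur as enantiomeric pairs, giving 7 + 3 = 10 stereoisomers in total.

3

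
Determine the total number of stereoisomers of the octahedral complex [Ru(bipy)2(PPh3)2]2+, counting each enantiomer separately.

3

The six octahedral sites form three mutually perpendicular trans pairs.
Each bipy is bidentate and must span two cis positions.
The distinct arrangements are (2 in all): PPh3 trans; PPh3 cis (chiral).
One of these lacks any improper symmetry element and so occurs as an enantiomeric pair, giving 2 + 1 = 3 stereoisomers in total.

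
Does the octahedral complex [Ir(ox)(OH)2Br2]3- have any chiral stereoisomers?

In an octahedral complex each vertex has one trans partner and four cis neighbours.
Each ox is bidentate and must span two cis positions.
Systematic placement gives 3 geometric isomers: OH cis, Br trans; OH cis, Br cis (chiral); OH trans, Br cis.
One of these lacks any improper symmetry element and so occurs as an enantiomeric pair, giving 3 + 1 = 4 stereoisomers in total.

yes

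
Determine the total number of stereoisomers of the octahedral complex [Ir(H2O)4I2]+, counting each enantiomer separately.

2

In an octahedral complex each vertex has one trans partner and four cis neighbours.
The distinct arrangements are (2 in all): I trans; I cis.
Each arrangement has an internal mirror plane or centre of symmetry, so none is chiral.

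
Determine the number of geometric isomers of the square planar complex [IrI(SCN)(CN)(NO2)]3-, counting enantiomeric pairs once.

In a square planar complex each vertex has one trans partner and two cis neighbours.
The distinct arrangements are (3 in all): (CN/NO2 trans, I/SCN trans); (CN/SCN trans, I/NO2 trans); (CN/I trans, NO2/SCN trans).

3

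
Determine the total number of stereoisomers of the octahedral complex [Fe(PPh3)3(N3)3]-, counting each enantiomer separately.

In an octahedral complex each vertex has one trans partner and four cis neighbours.
The distinct arrangements are (2 in all): PPh3 mer; PPh3 fac.
Each arrangement has an internal mirror plane or centre of symmetry, so none is chiral.

2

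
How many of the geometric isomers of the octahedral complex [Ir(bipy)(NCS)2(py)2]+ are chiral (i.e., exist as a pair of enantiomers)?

1

The six octahedral sites form three mutually perpendicular trans pairs.
Each bipy is bidentate and must span two cis positions.
Working through the distinct placements yields 3 geometric isomers: NCS trans, py cis; NCS cis, py trans; NCS cis, py cis (chiral).
One of these lacks any improper symmetry element and so occurs as an enantiomeric pair, giving 3 + 1 = 4 stereoisomers in total.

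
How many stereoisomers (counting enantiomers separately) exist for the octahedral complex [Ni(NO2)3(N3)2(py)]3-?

3

In an octahedral complex each vertex has one trans partner and four cis neighbours.
Systematic placement gives 3 geometric isomers: NO2 mer, N3 trans; NO2 fac, N3 cis; NO2 mer, N3 cis.
Each arrangement has an internal mirror plane or centre of symmetry, so none is chiral.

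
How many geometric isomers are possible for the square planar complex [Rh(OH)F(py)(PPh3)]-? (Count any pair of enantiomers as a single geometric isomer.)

3

In a square planar complex each vertex has one trans partner and two cis neighbours.
The distinct arrangements are (3 in all): (F/PPh3 trans, OH/py trans); (F/py trans, OH/PPh3 trans); (F/OH trans, PPh3/py trans).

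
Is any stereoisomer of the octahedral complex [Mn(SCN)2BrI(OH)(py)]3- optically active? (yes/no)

yes

In an octahedral complex each vertex has one trans partner and four cis neighbours.
Exhaustive case analysis gives 9 geometric isomers.
Of these, 6 lack any improper symmetry element and so occur as enantiomeric pairs, giving 9 + 6 = 15 stereoisomers in total.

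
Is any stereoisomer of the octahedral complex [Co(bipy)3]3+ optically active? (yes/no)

The six octahedral sites form three mutually perpendicular trans pairs.
Each bipy is bidentate and must span two cis positions.
Only one geometric arrangement is possible; it has no improper symmetry element, so it exists as a pair of enantiomers (2 stereoisomers).

yes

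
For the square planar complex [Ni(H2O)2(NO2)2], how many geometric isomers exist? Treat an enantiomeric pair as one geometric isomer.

There are 2 geometric isomers: H2O cis; H2O trans.

2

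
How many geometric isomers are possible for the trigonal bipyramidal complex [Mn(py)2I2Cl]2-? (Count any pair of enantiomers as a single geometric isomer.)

Placing the ligands in turn and identifying arrangements related by rotation or reflection leaves 5 distinct geometric isomers.

5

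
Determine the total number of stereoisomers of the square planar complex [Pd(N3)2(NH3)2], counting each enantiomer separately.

2

A square has two trans pairs of vertices; adjacent vertices are cis.
Systematic placement gives 2 geometric isomers: N3 cis; N3 trans.
Each arrangement has an internal mirror plane or centre of symmetry, so none is chiral.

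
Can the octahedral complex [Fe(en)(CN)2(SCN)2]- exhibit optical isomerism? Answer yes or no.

yes

The six octahedral sites form three mutually perpendicular trans pairs.
Each en is bidentate and must span two cis positions.
Working through the distinct placements yields 3 geometric isomers: CN trans, SCN cis; CN cis, SCN cis (chiral); CN cis, SCN trans.
One of these lacks any improper symmetry element and so occurs as an enantiomeric pair, giving 3 + 1 = 4 stereoisomers in total.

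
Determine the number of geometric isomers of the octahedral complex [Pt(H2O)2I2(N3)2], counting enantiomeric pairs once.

An octahedron has six vertices in three trans pairs; every non-trans pair is cis.
The distinct arrangements are (5 in all): H2O trans, I trans, N3 trans; H2O trans, I cis, N3 cis; H2O cis, I cis, N3 trans; H2O cis, I cis, N3 cis (chiral); H2O cis, I trans, N3 cis.

5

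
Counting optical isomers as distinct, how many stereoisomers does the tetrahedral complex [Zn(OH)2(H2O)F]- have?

1

Only one geometric arrangement is possible.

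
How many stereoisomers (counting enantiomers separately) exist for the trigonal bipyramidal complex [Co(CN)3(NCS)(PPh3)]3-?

4

A trigonal bipyramid has two axial and three equatorial sites, which are chemically inequivalent.
Working through the distinct placements yields 4 geometric isomers: NCS equatorial, PPh3 equatorial; NCS axial, PPh3 equatorial; NCS equatorial, PPh3 axial; NCS axial, PPh3 axial.
Each arrangement has an internal mirror plane or centre of symmetry, so none is chiral.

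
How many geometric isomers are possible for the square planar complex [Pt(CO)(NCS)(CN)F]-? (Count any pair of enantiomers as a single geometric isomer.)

3

A square has two trans pairs of vertices; adjacent vertices are cis.
The distinct arrangements are (3 in all): (CN/F trans, CO/NCS trans); (CN/NCS trans, CO/F trans); (CN/CO trans, F/NCS trans).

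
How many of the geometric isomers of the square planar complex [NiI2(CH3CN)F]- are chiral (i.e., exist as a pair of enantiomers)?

A square has two trans pairs of vertices; adjacent vertices are cis.
There are 2 geometric isomers: I cis; I trans.
Each arrangement has an internal mirror plane or centre of symmetry, so none is chiral.

0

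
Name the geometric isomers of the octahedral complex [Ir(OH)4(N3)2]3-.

In an octahedral complex each vertex has one trans partner and four cis neighbours.
The distinct arrangements are (2 in all): N3 trans; N3 cis.

cis and trans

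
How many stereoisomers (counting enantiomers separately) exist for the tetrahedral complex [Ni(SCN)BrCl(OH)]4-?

In a tetrahedral complex all four positions are equivalent and every pair of ligands is adjacent — there is no cis/trans distinction.
Only one geometric arrangement is possible; it has no improper symmetry element, so it exists as a pair of enantiomers (2 stereoisomers).

2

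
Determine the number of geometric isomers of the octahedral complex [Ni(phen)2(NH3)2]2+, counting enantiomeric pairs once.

In an octahedral complex each vertex has one trans partner and four cis neighbours.
Each phen is bidentate and must span two cis positions.
Systematic placement gives 2 geometric isomers: NH3 trans; NH3 cis (chiral).

2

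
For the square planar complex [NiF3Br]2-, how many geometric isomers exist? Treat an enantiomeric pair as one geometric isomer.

A square has two trans pairs of vertices; adjacent vertices are cis.
Only one geometric arrangement is possible.

1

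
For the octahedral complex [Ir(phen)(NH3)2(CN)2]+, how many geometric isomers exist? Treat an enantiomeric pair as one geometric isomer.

3

An octahedron has six vertices in three trans pairs; every non-trans pair is cis.
Each phen is bidentate and must span two cis positions.
There are 3 geometric isomers: NH3 cis, CN trans; NH3 cis, CN cis (chiral); NH3 trans, CN cis.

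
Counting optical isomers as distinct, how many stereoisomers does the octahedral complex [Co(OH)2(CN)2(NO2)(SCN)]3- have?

An octahedron has six vertices in three trans pairs; every non-trans pair is cis.
Systematic placement gives 6 geometric isomers: OH cis, CN trans; OH trans, CN trans; OH cis, CN cis (3 arrangements, 2 chiral); OH trans, CN cis.
Of these, 2 lack any improper symmetry element and so occur as enantiomeric pairs, giving 6 + 2 = 8 stereoisomers in total.

8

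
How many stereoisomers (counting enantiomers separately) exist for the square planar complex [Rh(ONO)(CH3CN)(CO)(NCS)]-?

3

A square has two trans pairs of vertices; adjacent vertices are cis.
Systematic placement gives 3 geometric isomers: (CH3CN/NCS trans, CO/ONO trans); (CH3CN/ONO trans, CO/NCS trans); (CH3CN/CO trans, NCS/ONO trans).
Each arrangement has an internal mirror plane or centre of symmetry, so none is chiral.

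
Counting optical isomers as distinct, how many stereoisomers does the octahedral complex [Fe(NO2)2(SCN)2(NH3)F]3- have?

8

There are 6 geometric isomers: NO2 trans, SCN trans; NO2 cis, SCN cis (3 arrangements, 2 chiral); NO2 cis, SCN trans; NO2 trans, SCN cis.
Of these, 2 lack any improper symmetry element and so occur as enantiomeric pairs, giving 6 + 2 = 8 stereoisomers in total.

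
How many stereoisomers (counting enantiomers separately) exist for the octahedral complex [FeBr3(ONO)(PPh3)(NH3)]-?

Systematic placement gives 4 geometric isomers: Br mer (3 arrangements); Br fac (chiral).
One of these lacks any improper symmetry element and so occurs as an enantiomeric pair, giving 4 + 1 = 5 stereoisomers in total.

5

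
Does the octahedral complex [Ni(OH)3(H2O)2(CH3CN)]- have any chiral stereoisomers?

no

Working through the distinct placements yields 3 geometric isomers: OH mer, H2O cis; OH mer, H2O trans; OH fac, H2O cis.
Each arrangement has an internal mirror plane or centre of symmetry, so none is chiral.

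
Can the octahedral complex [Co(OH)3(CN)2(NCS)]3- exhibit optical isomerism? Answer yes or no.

The six octahedral sites form three mutually perpendicular trans pairs.
The distinct arrangements are (3 in all): OH mer, CN trans; OH mer, CN cis; OH fac, CN cis.
Each arrangement has an internal mirror plane or centre of symmetry, so none is chiral.

no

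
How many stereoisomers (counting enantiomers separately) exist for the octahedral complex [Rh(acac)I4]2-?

The six octahedral sites form three mutually perpendicular trans pairs.
Each acac is bidentate and must span two cis positions.
Only one geometric arrangement is possible.

1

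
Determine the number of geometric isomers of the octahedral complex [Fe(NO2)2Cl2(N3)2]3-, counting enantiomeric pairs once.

An octahedron has six vertices in three trans pairs; every non-trans pair is cis.
There are 5 geometric isomers: NO2 trans, Cl trans, N3 trans; NO2 cis, Cl trans, N3 cis; NO2 trans, Cl cis, N3 cis; NO2 cis, Cl cis, N3 cis (chiral); NO2 cis, Cl cis, N3 trans.

5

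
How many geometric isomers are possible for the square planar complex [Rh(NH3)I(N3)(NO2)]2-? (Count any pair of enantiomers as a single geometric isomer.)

3

A square has two trans pairs of vertices; adjacent vertices are cis.
Systematic placement gives 3 geometric isomers: (I/NH3 trans, N3/NO2 trans); (I/NO2 trans, N3/NH3 trans); (I/N3 trans, NH3/NO2 trans).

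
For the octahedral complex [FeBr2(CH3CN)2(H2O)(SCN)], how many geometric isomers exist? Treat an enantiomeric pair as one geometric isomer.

6

An octahedron has six vertices in three trans pairs; every non-trans pair is cis.
Working through the distinct placements yields 6 geometric isomers: Br trans, CH3CN trans; Br trans, CH3CN cis; Br cis, CH3CN cis (3 arrangements, 2 chiral); Br cis, CH3CN trans.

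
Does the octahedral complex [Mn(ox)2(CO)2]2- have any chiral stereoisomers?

In an octahedral complex each vertex has one trans partner and four cis neighbours.
Each ox is bidentate and must span two cis positions.
Systematic placement gives 2 geometric isomers: CO trans; CO cis (chiral).
One of these lacks any improper symmetry element and so occurs as an enantiomeric pair, giving 2 + 1 = 3 stereoisomers in total.

yes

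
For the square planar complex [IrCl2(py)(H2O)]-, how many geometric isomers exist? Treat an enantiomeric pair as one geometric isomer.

In a square planar complex each vertex has one trans partner and two cis neighbours.
The distinct arrangements are (2 in all): Cl cis; Cl trans.

2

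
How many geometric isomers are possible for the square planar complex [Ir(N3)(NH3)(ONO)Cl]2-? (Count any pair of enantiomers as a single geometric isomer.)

3

A square has two trans pairs of vertices; adjacent vertices are cis.
There are 3 geometric isomers: (Cl/NH3 trans, N3/ONO trans); (Cl/ONO trans, N3/NH3 trans); (Cl/N3 trans, NH3/ONO trans).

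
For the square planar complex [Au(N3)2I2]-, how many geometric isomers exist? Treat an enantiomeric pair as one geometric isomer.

2

In a square planar complex each vertex has one trans partner and two cis neighbours.
Working through the distinct placements yields 2 geometric isomers: N3 cis; N3 trans.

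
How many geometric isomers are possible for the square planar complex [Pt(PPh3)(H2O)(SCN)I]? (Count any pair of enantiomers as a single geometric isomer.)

In a square planar complex each vertex has one trans partner and two cis neighbours.
There are 3 geometric isomers: (H2O/PPh3 trans, I/SCN trans); (H2O/SCN trans, I/PPh3 trans); (H2O/I trans, PPh3/SCN trans).

3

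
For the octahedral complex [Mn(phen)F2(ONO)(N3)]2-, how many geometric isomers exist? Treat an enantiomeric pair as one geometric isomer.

4

An octahedron has six vertices in three trans pairs; every non-trans pair is cis.
Each phen is bidentate and must span two cis positions.
Systematic placement gives 4 geometric isomers: F trans; F cis (3 arrangements, 2 chiral).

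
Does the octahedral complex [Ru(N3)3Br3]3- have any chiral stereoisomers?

The six octahedral sites form three mutually perpendicular trans pairs.
Systematic placement gives 2 geometric isomers: N3 mer; N3 fac.
Each arrangement has an internal mirror plane or centre of symmetry, so none is chiral.

no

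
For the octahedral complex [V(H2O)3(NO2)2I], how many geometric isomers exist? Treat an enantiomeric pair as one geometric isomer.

3

The distinct arrangements are (3 in all): H2O mer, NO2 trans; H2O mer, NO2 cis; H2O fac, NO2 cis.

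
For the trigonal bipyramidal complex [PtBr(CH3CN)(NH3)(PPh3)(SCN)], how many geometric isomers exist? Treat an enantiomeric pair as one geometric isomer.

10

In a trigonal bipyramid the two axial positions differ from the three equatorial ones.
Placing the ligands in turn and identifying arrangements related by rotation or reflection leaves 10 distinct geometric isomers.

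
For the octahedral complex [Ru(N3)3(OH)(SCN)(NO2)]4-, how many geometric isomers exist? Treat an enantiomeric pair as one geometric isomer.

4

In an octahedral complex each vertex has one trans partner and four cis neighbours.
The distinct arrangements are (4 in all): N3 mer (3 arrangements); N3 fac (chiral).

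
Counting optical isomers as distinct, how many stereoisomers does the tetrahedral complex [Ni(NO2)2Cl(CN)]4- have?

1

In a tetrahedral complex all four positions are equivalent and every pair of ligands is adjacent — there is no cis/trans distinction.
Only one geometric arrangement is possible.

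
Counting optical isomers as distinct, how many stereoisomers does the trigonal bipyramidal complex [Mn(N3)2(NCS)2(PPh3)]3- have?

6

Placing the ligands in turn and identifying arrangements related by rotation or reflection leaves 5 distinct geometric isomers.
One of these lacks any improper symmetry element and so occurs as an enantiomeric pair, giving 5 + 1 = 6 stereoisomers in total.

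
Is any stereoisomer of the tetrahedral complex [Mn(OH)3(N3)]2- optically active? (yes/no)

no

In a tetrahedral complex all four positions are equivalent and every pair of ligands is adjacent — there is no cis/trans distinction.
Only one geometric arrangement is possible.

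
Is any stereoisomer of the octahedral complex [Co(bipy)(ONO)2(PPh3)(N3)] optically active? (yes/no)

yes

Each bipy is bidentate and must span two cis positions.
There are 4 geometric isomers: ONO cis (3 arrangements, 2 chiral); ONO trans.
Of these, 2 lack any improper symmetry element and so occur as enantiomeric pairs, giving 4 + 2 = 6 stereoisomers in total.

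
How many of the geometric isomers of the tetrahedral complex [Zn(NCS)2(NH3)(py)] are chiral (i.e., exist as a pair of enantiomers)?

0

In a tetrahedral complex all four positions are equivalent and every pair of ligands is adjacent — there is no cis/trans distinction.
Only one geometric arrangement is possible.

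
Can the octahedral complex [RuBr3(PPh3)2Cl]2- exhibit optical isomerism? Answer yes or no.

no

An octahedron has six vertices in three trans pairs; every non-trans pair is cis.
There are 3 geometric isomers: Br mer, PPh3 trans; Br mer, PPh3 cis; Br fac, PPh3 cis.
Each arrangement has an internal mirror plane or centre of symmetry, so none is chiral.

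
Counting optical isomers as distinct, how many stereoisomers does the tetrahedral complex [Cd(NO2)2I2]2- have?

1

All four vertices of a tetrahedron are equivalent and mutually adjacent, so cis/trans isomerism cannot arise.
Only one geometric arrangement is possible.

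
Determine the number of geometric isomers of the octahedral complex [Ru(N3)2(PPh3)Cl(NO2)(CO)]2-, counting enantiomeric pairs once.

9

In an octahedral complex each vertex has one trans partner and four cis neighbours.
Systematic enumeration (placing each ligand type in turn and discarding arrangements equivalent by rotation or reflection) gives 9 geometric isomers.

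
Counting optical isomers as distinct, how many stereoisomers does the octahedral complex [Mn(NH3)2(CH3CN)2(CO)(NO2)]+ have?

8

The six octahedral sites form three mutually perpendicular trans pairs.
There are 6 geometric isomers: NH3 cis, CH3CN trans; NH3 trans, CH3CN trans; NH3 cis, CH3CN cis (3 arrangements, 2 chiral); NH3 trans, CH3CN cis.
Of these, 2 lack any improper symmetry element and so occur as enantiomeric pairs, giving 6 + 2 = 8 stereoisomers in total.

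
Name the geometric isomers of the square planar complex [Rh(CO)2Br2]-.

Working through the distinct placements yields 2 geometric isomers: CO cis; CO trans.

cis and trans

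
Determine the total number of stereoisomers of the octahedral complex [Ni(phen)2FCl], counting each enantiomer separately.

3

In an octahedral complex each vertex has one trans partner and four cis neighbours.
Each phen is bidentate and must span two cis positions.
There are 2 geometric isomers: F and Cl mutually trans; F and Cl mutually cis (chiral).
One of these lacks any improper symmetry element and so occurs as an enantiomeric pair, giving 2 + 1 = 3 stereoisomers in total.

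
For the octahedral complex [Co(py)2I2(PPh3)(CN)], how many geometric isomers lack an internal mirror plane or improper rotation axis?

2

The six octahedral sites form three mutually perpendicular trans pairs.
There are 6 geometric isomers: py trans, I cis; py cis, I cis (3 arrangements, 2 chiral); py trans, I trans; py cis, I trans.
Of these, 2 lack any improper symmetry element and so occur as enantiomeric pairs, giving 6 + 2 = 8 stereoisomers in total.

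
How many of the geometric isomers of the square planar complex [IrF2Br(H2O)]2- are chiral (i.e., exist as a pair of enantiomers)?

0

In a square planar complex each vertex has one trans partner and two cis neighbours.
Systematic placement gives 2 geometric isomers: F cis; F trans.
Each arrangement has an internal mirror plane or centre of symmetry, so none is chiral.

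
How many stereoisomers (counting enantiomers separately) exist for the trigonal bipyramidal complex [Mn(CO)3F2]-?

A trigonal bipyramid has two axial and three equatorial sites, which are chemically inequivalent.
Working through the distinct placements yields 3 geometric isomers: F both equatorial; F one axial, one equatorial; F both axial.
Each arrangement has an internal mirror plane or centre of symmetry, so none is chiral.

3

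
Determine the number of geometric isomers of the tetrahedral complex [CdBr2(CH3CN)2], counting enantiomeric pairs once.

In a tetrahedral complex all four positions are equivalent and every pair of ligands is adjacent — there is no cis/trans distinction.
Only one geometric arrangement is possible.

1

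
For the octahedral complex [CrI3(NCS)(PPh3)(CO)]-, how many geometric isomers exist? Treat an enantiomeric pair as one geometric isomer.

4

In an octahedral complex each vertex has one trans partner and four cis neighbours.
The distinct arrangements are (4 in all): I mer (3 arrangements); I fac (chiral).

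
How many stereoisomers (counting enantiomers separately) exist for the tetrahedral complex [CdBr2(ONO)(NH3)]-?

1

All four vertices of a tetrahedron are equivalent and mutually adjacent, so cis/trans isomerism cannot arise.
Only one geometric arrangement is possible.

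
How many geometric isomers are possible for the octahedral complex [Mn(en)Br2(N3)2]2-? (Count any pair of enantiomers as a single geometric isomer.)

3

Each en is bidentate and must span two cis positions.
Working through the distinct placements yields 3 geometric isomers: Br trans, N3 cis; Br cis, N3 cis (chiral); Br cis, N3 trans.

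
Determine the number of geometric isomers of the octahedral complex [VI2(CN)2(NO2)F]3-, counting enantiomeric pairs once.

6

The six octahedral sites form three mutually perpendicular trans pairs.
Systematic placement gives 6 geometric isomers: I cis, CN trans; I trans, CN trans; I cis, CN cis (3 arrangements, 2 chiral); I trans, CN cis.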